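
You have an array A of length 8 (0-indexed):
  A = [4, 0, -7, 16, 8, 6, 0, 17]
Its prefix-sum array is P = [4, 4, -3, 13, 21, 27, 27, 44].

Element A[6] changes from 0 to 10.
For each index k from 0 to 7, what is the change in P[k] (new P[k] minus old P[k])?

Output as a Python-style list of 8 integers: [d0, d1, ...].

Answer: [0, 0, 0, 0, 0, 0, 10, 10]

Derivation:
Element change: A[6] 0 -> 10, delta = 10
For k < 6: P[k] unchanged, delta_P[k] = 0
For k >= 6: P[k] shifts by exactly 10
Delta array: [0, 0, 0, 0, 0, 0, 10, 10]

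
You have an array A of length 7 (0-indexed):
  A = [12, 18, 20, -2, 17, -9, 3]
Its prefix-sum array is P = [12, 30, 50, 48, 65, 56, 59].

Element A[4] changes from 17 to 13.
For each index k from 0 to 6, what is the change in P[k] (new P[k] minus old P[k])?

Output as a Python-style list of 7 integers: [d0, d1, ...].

Answer: [0, 0, 0, 0, -4, -4, -4]

Derivation:
Element change: A[4] 17 -> 13, delta = -4
For k < 4: P[k] unchanged, delta_P[k] = 0
For k >= 4: P[k] shifts by exactly -4
Delta array: [0, 0, 0, 0, -4, -4, -4]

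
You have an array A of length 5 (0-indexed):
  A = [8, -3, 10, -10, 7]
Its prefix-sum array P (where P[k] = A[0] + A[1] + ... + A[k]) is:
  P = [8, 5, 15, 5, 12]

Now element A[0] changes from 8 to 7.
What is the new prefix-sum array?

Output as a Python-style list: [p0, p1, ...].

Change: A[0] 8 -> 7, delta = -1
P[k] for k < 0: unchanged (A[0] not included)
P[k] for k >= 0: shift by delta = -1
  P[0] = 8 + -1 = 7
  P[1] = 5 + -1 = 4
  P[2] = 15 + -1 = 14
  P[3] = 5 + -1 = 4
  P[4] = 12 + -1 = 11

Answer: [7, 4, 14, 4, 11]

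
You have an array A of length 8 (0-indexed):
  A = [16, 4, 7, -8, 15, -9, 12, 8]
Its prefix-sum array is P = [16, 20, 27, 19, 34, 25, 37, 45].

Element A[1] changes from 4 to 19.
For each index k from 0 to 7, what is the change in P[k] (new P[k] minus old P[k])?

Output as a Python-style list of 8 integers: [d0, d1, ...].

Answer: [0, 15, 15, 15, 15, 15, 15, 15]

Derivation:
Element change: A[1] 4 -> 19, delta = 15
For k < 1: P[k] unchanged, delta_P[k] = 0
For k >= 1: P[k] shifts by exactly 15
Delta array: [0, 15, 15, 15, 15, 15, 15, 15]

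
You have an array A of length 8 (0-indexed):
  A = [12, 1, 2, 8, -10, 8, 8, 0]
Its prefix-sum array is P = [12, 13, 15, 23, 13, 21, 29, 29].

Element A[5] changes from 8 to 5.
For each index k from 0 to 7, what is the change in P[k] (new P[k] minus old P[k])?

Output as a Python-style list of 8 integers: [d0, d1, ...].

Answer: [0, 0, 0, 0, 0, -3, -3, -3]

Derivation:
Element change: A[5] 8 -> 5, delta = -3
For k < 5: P[k] unchanged, delta_P[k] = 0
For k >= 5: P[k] shifts by exactly -3
Delta array: [0, 0, 0, 0, 0, -3, -3, -3]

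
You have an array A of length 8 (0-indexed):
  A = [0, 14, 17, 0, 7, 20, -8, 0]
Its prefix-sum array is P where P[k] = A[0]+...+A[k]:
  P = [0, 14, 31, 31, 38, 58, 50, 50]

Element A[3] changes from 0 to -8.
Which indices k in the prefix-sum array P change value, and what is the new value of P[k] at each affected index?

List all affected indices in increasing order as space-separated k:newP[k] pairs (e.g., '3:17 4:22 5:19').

P[k] = A[0] + ... + A[k]
P[k] includes A[3] iff k >= 3
Affected indices: 3, 4, ..., 7; delta = -8
  P[3]: 31 + -8 = 23
  P[4]: 38 + -8 = 30
  P[5]: 58 + -8 = 50
  P[6]: 50 + -8 = 42
  P[7]: 50 + -8 = 42

Answer: 3:23 4:30 5:50 6:42 7:42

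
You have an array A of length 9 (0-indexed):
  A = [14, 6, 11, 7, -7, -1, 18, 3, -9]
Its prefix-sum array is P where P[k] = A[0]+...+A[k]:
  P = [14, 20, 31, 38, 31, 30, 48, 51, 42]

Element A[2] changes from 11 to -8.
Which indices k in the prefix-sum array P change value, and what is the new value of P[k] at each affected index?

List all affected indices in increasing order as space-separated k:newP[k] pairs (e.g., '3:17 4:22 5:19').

Answer: 2:12 3:19 4:12 5:11 6:29 7:32 8:23

Derivation:
P[k] = A[0] + ... + A[k]
P[k] includes A[2] iff k >= 2
Affected indices: 2, 3, ..., 8; delta = -19
  P[2]: 31 + -19 = 12
  P[3]: 38 + -19 = 19
  P[4]: 31 + -19 = 12
  P[5]: 30 + -19 = 11
  P[6]: 48 + -19 = 29
  P[7]: 51 + -19 = 32
  P[8]: 42 + -19 = 23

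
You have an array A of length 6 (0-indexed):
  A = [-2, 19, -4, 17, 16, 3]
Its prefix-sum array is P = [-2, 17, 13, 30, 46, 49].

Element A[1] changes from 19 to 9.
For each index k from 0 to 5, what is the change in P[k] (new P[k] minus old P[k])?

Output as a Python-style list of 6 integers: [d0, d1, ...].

Answer: [0, -10, -10, -10, -10, -10]

Derivation:
Element change: A[1] 19 -> 9, delta = -10
For k < 1: P[k] unchanged, delta_P[k] = 0
For k >= 1: P[k] shifts by exactly -10
Delta array: [0, -10, -10, -10, -10, -10]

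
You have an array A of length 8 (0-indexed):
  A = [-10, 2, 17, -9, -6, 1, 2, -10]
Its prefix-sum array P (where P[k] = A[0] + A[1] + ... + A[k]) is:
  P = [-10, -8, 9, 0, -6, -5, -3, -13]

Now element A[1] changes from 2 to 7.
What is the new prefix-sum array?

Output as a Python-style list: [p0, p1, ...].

Answer: [-10, -3, 14, 5, -1, 0, 2, -8]

Derivation:
Change: A[1] 2 -> 7, delta = 5
P[k] for k < 1: unchanged (A[1] not included)
P[k] for k >= 1: shift by delta = 5
  P[0] = -10 + 0 = -10
  P[1] = -8 + 5 = -3
  P[2] = 9 + 5 = 14
  P[3] = 0 + 5 = 5
  P[4] = -6 + 5 = -1
  P[5] = -5 + 5 = 0
  P[6] = -3 + 5 = 2
  P[7] = -13 + 5 = -8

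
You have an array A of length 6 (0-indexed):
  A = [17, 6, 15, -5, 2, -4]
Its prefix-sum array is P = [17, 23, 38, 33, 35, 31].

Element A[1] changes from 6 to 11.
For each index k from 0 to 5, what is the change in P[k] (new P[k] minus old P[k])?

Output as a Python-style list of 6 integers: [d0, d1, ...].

Element change: A[1] 6 -> 11, delta = 5
For k < 1: P[k] unchanged, delta_P[k] = 0
For k >= 1: P[k] shifts by exactly 5
Delta array: [0, 5, 5, 5, 5, 5]

Answer: [0, 5, 5, 5, 5, 5]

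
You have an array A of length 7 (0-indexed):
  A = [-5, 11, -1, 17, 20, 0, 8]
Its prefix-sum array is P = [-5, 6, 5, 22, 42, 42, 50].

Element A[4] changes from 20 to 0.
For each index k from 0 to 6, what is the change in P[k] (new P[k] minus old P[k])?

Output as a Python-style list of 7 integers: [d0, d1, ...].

Answer: [0, 0, 0, 0, -20, -20, -20]

Derivation:
Element change: A[4] 20 -> 0, delta = -20
For k < 4: P[k] unchanged, delta_P[k] = 0
For k >= 4: P[k] shifts by exactly -20
Delta array: [0, 0, 0, 0, -20, -20, -20]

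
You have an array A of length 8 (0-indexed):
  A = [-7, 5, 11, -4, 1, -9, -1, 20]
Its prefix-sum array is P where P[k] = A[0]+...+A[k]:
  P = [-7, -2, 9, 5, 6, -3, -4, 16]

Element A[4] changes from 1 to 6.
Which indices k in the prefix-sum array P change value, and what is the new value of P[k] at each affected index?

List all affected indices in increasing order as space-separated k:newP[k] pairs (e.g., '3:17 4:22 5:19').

P[k] = A[0] + ... + A[k]
P[k] includes A[4] iff k >= 4
Affected indices: 4, 5, ..., 7; delta = 5
  P[4]: 6 + 5 = 11
  P[5]: -3 + 5 = 2
  P[6]: -4 + 5 = 1
  P[7]: 16 + 5 = 21

Answer: 4:11 5:2 6:1 7:21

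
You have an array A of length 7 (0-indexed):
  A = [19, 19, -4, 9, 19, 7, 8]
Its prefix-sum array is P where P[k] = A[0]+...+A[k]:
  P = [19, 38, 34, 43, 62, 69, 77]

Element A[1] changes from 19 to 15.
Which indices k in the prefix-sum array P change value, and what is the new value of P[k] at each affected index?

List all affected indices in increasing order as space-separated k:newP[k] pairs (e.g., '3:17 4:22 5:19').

Answer: 1:34 2:30 3:39 4:58 5:65 6:73

Derivation:
P[k] = A[0] + ... + A[k]
P[k] includes A[1] iff k >= 1
Affected indices: 1, 2, ..., 6; delta = -4
  P[1]: 38 + -4 = 34
  P[2]: 34 + -4 = 30
  P[3]: 43 + -4 = 39
  P[4]: 62 + -4 = 58
  P[5]: 69 + -4 = 65
  P[6]: 77 + -4 = 73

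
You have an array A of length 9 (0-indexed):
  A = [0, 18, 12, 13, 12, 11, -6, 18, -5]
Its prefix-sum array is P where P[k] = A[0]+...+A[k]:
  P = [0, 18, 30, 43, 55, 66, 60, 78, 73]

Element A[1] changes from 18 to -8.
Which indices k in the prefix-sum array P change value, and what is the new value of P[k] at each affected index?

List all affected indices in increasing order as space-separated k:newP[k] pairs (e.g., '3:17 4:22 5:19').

P[k] = A[0] + ... + A[k]
P[k] includes A[1] iff k >= 1
Affected indices: 1, 2, ..., 8; delta = -26
  P[1]: 18 + -26 = -8
  P[2]: 30 + -26 = 4
  P[3]: 43 + -26 = 17
  P[4]: 55 + -26 = 29
  P[5]: 66 + -26 = 40
  P[6]: 60 + -26 = 34
  P[7]: 78 + -26 = 52
  P[8]: 73 + -26 = 47

Answer: 1:-8 2:4 3:17 4:29 5:40 6:34 7:52 8:47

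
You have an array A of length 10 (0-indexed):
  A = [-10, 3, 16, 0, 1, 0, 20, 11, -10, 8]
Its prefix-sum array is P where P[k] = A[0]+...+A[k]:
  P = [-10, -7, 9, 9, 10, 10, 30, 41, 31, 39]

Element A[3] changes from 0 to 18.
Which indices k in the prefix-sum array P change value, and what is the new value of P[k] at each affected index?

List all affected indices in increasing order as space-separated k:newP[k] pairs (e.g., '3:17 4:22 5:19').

P[k] = A[0] + ... + A[k]
P[k] includes A[3] iff k >= 3
Affected indices: 3, 4, ..., 9; delta = 18
  P[3]: 9 + 18 = 27
  P[4]: 10 + 18 = 28
  P[5]: 10 + 18 = 28
  P[6]: 30 + 18 = 48
  P[7]: 41 + 18 = 59
  P[8]: 31 + 18 = 49
  P[9]: 39 + 18 = 57

Answer: 3:27 4:28 5:28 6:48 7:59 8:49 9:57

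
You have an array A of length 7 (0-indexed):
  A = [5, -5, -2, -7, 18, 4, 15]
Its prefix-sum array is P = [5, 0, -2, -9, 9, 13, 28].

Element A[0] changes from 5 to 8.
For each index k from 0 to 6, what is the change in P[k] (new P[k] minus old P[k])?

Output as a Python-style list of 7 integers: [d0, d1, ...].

Answer: [3, 3, 3, 3, 3, 3, 3]

Derivation:
Element change: A[0] 5 -> 8, delta = 3
For k < 0: P[k] unchanged, delta_P[k] = 0
For k >= 0: P[k] shifts by exactly 3
Delta array: [3, 3, 3, 3, 3, 3, 3]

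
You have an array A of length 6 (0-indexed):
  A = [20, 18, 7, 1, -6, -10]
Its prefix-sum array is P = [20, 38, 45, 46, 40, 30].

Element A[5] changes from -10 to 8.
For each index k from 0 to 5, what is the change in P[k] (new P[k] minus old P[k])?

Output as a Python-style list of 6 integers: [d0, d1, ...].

Answer: [0, 0, 0, 0, 0, 18]

Derivation:
Element change: A[5] -10 -> 8, delta = 18
For k < 5: P[k] unchanged, delta_P[k] = 0
For k >= 5: P[k] shifts by exactly 18
Delta array: [0, 0, 0, 0, 0, 18]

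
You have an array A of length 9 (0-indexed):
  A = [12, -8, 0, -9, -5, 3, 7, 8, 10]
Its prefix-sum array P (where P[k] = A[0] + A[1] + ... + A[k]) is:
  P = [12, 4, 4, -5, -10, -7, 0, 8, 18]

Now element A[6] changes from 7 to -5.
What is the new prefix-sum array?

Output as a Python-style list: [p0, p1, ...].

Answer: [12, 4, 4, -5, -10, -7, -12, -4, 6]

Derivation:
Change: A[6] 7 -> -5, delta = -12
P[k] for k < 6: unchanged (A[6] not included)
P[k] for k >= 6: shift by delta = -12
  P[0] = 12 + 0 = 12
  P[1] = 4 + 0 = 4
  P[2] = 4 + 0 = 4
  P[3] = -5 + 0 = -5
  P[4] = -10 + 0 = -10
  P[5] = -7 + 0 = -7
  P[6] = 0 + -12 = -12
  P[7] = 8 + -12 = -4
  P[8] = 18 + -12 = 6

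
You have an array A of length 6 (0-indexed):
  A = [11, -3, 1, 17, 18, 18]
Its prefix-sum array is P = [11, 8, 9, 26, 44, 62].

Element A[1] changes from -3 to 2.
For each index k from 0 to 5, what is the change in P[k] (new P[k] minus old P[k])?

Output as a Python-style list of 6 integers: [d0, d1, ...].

Answer: [0, 5, 5, 5, 5, 5]

Derivation:
Element change: A[1] -3 -> 2, delta = 5
For k < 1: P[k] unchanged, delta_P[k] = 0
For k >= 1: P[k] shifts by exactly 5
Delta array: [0, 5, 5, 5, 5, 5]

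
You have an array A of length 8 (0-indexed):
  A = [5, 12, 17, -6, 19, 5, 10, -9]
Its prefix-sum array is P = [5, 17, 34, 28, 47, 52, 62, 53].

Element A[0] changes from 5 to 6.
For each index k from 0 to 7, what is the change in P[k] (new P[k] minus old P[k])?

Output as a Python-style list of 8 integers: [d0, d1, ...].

Element change: A[0] 5 -> 6, delta = 1
For k < 0: P[k] unchanged, delta_P[k] = 0
For k >= 0: P[k] shifts by exactly 1
Delta array: [1, 1, 1, 1, 1, 1, 1, 1]

Answer: [1, 1, 1, 1, 1, 1, 1, 1]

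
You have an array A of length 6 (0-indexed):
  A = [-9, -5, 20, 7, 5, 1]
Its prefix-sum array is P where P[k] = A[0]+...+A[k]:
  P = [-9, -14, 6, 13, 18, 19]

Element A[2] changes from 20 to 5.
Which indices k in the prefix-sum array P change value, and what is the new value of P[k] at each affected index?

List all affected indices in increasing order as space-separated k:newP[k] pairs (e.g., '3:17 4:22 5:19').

P[k] = A[0] + ... + A[k]
P[k] includes A[2] iff k >= 2
Affected indices: 2, 3, ..., 5; delta = -15
  P[2]: 6 + -15 = -9
  P[3]: 13 + -15 = -2
  P[4]: 18 + -15 = 3
  P[5]: 19 + -15 = 4

Answer: 2:-9 3:-2 4:3 5:4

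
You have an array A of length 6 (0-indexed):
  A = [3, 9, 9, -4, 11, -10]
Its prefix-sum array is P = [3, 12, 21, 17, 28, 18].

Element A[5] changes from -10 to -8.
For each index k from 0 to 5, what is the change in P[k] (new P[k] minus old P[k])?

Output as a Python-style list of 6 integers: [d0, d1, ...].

Answer: [0, 0, 0, 0, 0, 2]

Derivation:
Element change: A[5] -10 -> -8, delta = 2
For k < 5: P[k] unchanged, delta_P[k] = 0
For k >= 5: P[k] shifts by exactly 2
Delta array: [0, 0, 0, 0, 0, 2]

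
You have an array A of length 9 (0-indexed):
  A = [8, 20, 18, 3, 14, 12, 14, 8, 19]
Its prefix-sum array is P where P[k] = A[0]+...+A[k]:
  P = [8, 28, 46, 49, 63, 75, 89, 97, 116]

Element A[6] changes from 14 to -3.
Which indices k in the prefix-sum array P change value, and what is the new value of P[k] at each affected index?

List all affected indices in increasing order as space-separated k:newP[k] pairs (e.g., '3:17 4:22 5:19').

P[k] = A[0] + ... + A[k]
P[k] includes A[6] iff k >= 6
Affected indices: 6, 7, ..., 8; delta = -17
  P[6]: 89 + -17 = 72
  P[7]: 97 + -17 = 80
  P[8]: 116 + -17 = 99

Answer: 6:72 7:80 8:99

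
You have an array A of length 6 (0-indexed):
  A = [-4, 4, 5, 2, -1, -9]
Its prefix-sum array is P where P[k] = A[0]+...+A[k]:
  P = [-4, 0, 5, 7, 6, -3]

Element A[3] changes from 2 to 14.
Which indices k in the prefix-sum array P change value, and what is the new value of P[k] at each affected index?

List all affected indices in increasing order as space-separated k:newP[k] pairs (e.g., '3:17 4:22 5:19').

P[k] = A[0] + ... + A[k]
P[k] includes A[3] iff k >= 3
Affected indices: 3, 4, ..., 5; delta = 12
  P[3]: 7 + 12 = 19
  P[4]: 6 + 12 = 18
  P[5]: -3 + 12 = 9

Answer: 3:19 4:18 5:9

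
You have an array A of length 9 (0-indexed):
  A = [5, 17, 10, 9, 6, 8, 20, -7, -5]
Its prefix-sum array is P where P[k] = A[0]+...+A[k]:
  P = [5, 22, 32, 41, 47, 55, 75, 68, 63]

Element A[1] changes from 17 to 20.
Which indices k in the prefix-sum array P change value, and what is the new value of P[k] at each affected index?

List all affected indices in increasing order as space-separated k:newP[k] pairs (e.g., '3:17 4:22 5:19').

Answer: 1:25 2:35 3:44 4:50 5:58 6:78 7:71 8:66

Derivation:
P[k] = A[0] + ... + A[k]
P[k] includes A[1] iff k >= 1
Affected indices: 1, 2, ..., 8; delta = 3
  P[1]: 22 + 3 = 25
  P[2]: 32 + 3 = 35
  P[3]: 41 + 3 = 44
  P[4]: 47 + 3 = 50
  P[5]: 55 + 3 = 58
  P[6]: 75 + 3 = 78
  P[7]: 68 + 3 = 71
  P[8]: 63 + 3 = 66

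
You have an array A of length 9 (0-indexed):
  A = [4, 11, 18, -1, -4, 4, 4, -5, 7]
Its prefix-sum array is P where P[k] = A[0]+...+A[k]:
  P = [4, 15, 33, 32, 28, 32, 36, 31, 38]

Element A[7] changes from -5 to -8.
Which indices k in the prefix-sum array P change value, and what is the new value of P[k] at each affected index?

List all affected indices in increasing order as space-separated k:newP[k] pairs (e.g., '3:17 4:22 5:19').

P[k] = A[0] + ... + A[k]
P[k] includes A[7] iff k >= 7
Affected indices: 7, 8, ..., 8; delta = -3
  P[7]: 31 + -3 = 28
  P[8]: 38 + -3 = 35

Answer: 7:28 8:35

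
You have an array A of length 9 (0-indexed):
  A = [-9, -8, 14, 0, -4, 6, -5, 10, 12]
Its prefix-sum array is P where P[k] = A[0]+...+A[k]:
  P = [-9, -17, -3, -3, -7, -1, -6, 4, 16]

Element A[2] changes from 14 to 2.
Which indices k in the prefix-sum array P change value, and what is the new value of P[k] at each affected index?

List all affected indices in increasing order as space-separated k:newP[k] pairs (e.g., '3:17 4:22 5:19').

Answer: 2:-15 3:-15 4:-19 5:-13 6:-18 7:-8 8:4

Derivation:
P[k] = A[0] + ... + A[k]
P[k] includes A[2] iff k >= 2
Affected indices: 2, 3, ..., 8; delta = -12
  P[2]: -3 + -12 = -15
  P[3]: -3 + -12 = -15
  P[4]: -7 + -12 = -19
  P[5]: -1 + -12 = -13
  P[6]: -6 + -12 = -18
  P[7]: 4 + -12 = -8
  P[8]: 16 + -12 = 4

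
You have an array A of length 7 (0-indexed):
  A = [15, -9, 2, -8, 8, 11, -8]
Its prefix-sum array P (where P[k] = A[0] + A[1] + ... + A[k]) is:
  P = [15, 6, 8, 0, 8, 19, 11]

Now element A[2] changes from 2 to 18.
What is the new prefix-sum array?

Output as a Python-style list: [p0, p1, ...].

Change: A[2] 2 -> 18, delta = 16
P[k] for k < 2: unchanged (A[2] not included)
P[k] for k >= 2: shift by delta = 16
  P[0] = 15 + 0 = 15
  P[1] = 6 + 0 = 6
  P[2] = 8 + 16 = 24
  P[3] = 0 + 16 = 16
  P[4] = 8 + 16 = 24
  P[5] = 19 + 16 = 35
  P[6] = 11 + 16 = 27

Answer: [15, 6, 24, 16, 24, 35, 27]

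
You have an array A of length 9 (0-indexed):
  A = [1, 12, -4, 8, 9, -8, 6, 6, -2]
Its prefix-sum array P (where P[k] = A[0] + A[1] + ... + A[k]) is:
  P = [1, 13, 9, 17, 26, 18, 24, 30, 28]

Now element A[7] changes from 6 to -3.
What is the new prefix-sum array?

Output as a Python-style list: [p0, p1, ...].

Answer: [1, 13, 9, 17, 26, 18, 24, 21, 19]

Derivation:
Change: A[7] 6 -> -3, delta = -9
P[k] for k < 7: unchanged (A[7] not included)
P[k] for k >= 7: shift by delta = -9
  P[0] = 1 + 0 = 1
  P[1] = 13 + 0 = 13
  P[2] = 9 + 0 = 9
  P[3] = 17 + 0 = 17
  P[4] = 26 + 0 = 26
  P[5] = 18 + 0 = 18
  P[6] = 24 + 0 = 24
  P[7] = 30 + -9 = 21
  P[8] = 28 + -9 = 19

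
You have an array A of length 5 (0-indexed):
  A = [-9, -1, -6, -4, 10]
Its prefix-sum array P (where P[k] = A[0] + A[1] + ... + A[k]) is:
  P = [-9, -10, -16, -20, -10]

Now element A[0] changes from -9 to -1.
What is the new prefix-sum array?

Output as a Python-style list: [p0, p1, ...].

Change: A[0] -9 -> -1, delta = 8
P[k] for k < 0: unchanged (A[0] not included)
P[k] for k >= 0: shift by delta = 8
  P[0] = -9 + 8 = -1
  P[1] = -10 + 8 = -2
  P[2] = -16 + 8 = -8
  P[3] = -20 + 8 = -12
  P[4] = -10 + 8 = -2

Answer: [-1, -2, -8, -12, -2]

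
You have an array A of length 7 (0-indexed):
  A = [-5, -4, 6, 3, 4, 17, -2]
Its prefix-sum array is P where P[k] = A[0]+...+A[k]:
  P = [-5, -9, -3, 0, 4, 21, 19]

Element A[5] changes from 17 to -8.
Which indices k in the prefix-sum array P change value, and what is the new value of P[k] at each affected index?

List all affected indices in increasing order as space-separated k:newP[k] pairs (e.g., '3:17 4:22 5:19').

P[k] = A[0] + ... + A[k]
P[k] includes A[5] iff k >= 5
Affected indices: 5, 6, ..., 6; delta = -25
  P[5]: 21 + -25 = -4
  P[6]: 19 + -25 = -6

Answer: 5:-4 6:-6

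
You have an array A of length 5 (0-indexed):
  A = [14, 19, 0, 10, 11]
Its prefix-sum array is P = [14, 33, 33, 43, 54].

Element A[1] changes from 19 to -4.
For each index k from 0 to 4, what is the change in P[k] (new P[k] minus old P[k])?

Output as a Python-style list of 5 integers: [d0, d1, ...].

Answer: [0, -23, -23, -23, -23]

Derivation:
Element change: A[1] 19 -> -4, delta = -23
For k < 1: P[k] unchanged, delta_P[k] = 0
For k >= 1: P[k] shifts by exactly -23
Delta array: [0, -23, -23, -23, -23]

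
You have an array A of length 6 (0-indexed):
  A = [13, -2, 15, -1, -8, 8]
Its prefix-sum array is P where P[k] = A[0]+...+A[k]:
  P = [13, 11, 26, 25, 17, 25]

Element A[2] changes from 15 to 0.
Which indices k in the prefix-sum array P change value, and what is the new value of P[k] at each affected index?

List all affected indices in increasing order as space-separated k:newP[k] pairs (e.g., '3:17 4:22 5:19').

Answer: 2:11 3:10 4:2 5:10

Derivation:
P[k] = A[0] + ... + A[k]
P[k] includes A[2] iff k >= 2
Affected indices: 2, 3, ..., 5; delta = -15
  P[2]: 26 + -15 = 11
  P[3]: 25 + -15 = 10
  P[4]: 17 + -15 = 2
  P[5]: 25 + -15 = 10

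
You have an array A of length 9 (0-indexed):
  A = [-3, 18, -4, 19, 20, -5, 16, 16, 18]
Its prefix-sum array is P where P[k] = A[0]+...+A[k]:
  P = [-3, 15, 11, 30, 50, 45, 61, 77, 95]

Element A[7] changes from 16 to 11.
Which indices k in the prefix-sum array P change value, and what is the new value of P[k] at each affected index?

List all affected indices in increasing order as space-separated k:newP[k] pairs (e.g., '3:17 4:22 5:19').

P[k] = A[0] + ... + A[k]
P[k] includes A[7] iff k >= 7
Affected indices: 7, 8, ..., 8; delta = -5
  P[7]: 77 + -5 = 72
  P[8]: 95 + -5 = 90

Answer: 7:72 8:90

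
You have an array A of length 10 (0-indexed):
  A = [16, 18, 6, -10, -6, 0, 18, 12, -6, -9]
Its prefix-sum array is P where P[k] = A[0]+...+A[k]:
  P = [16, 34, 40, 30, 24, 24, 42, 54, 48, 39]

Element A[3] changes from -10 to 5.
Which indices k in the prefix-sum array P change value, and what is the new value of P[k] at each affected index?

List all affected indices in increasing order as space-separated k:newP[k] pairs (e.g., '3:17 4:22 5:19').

P[k] = A[0] + ... + A[k]
P[k] includes A[3] iff k >= 3
Affected indices: 3, 4, ..., 9; delta = 15
  P[3]: 30 + 15 = 45
  P[4]: 24 + 15 = 39
  P[5]: 24 + 15 = 39
  P[6]: 42 + 15 = 57
  P[7]: 54 + 15 = 69
  P[8]: 48 + 15 = 63
  P[9]: 39 + 15 = 54

Answer: 3:45 4:39 5:39 6:57 7:69 8:63 9:54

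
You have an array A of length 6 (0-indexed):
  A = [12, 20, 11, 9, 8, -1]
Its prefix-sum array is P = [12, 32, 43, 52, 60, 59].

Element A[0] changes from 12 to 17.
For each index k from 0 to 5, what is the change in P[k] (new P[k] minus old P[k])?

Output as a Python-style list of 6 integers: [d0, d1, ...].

Answer: [5, 5, 5, 5, 5, 5]

Derivation:
Element change: A[0] 12 -> 17, delta = 5
For k < 0: P[k] unchanged, delta_P[k] = 0
For k >= 0: P[k] shifts by exactly 5
Delta array: [5, 5, 5, 5, 5, 5]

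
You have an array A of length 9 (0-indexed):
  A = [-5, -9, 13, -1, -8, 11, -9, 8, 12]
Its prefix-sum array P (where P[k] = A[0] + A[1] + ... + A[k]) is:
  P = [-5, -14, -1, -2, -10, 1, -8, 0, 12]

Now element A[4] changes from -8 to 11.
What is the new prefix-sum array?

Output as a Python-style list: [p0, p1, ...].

Change: A[4] -8 -> 11, delta = 19
P[k] for k < 4: unchanged (A[4] not included)
P[k] for k >= 4: shift by delta = 19
  P[0] = -5 + 0 = -5
  P[1] = -14 + 0 = -14
  P[2] = -1 + 0 = -1
  P[3] = -2 + 0 = -2
  P[4] = -10 + 19 = 9
  P[5] = 1 + 19 = 20
  P[6] = -8 + 19 = 11
  P[7] = 0 + 19 = 19
  P[8] = 12 + 19 = 31

Answer: [-5, -14, -1, -2, 9, 20, 11, 19, 31]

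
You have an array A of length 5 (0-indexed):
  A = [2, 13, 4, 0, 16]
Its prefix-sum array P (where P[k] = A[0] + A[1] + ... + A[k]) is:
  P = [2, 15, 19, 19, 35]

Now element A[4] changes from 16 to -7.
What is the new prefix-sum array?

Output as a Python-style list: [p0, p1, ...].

Change: A[4] 16 -> -7, delta = -23
P[k] for k < 4: unchanged (A[4] not included)
P[k] for k >= 4: shift by delta = -23
  P[0] = 2 + 0 = 2
  P[1] = 15 + 0 = 15
  P[2] = 19 + 0 = 19
  P[3] = 19 + 0 = 19
  P[4] = 35 + -23 = 12

Answer: [2, 15, 19, 19, 12]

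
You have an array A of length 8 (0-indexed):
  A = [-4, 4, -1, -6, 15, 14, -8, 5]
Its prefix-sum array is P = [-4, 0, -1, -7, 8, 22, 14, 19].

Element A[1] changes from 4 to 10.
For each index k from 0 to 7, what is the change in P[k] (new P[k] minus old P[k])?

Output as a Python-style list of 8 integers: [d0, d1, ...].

Element change: A[1] 4 -> 10, delta = 6
For k < 1: P[k] unchanged, delta_P[k] = 0
For k >= 1: P[k] shifts by exactly 6
Delta array: [0, 6, 6, 6, 6, 6, 6, 6]

Answer: [0, 6, 6, 6, 6, 6, 6, 6]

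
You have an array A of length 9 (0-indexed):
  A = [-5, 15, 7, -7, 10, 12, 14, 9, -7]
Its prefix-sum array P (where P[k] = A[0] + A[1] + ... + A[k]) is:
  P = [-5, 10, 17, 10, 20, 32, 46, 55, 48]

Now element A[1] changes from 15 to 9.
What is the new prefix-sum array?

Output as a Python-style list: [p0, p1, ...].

Answer: [-5, 4, 11, 4, 14, 26, 40, 49, 42]

Derivation:
Change: A[1] 15 -> 9, delta = -6
P[k] for k < 1: unchanged (A[1] not included)
P[k] for k >= 1: shift by delta = -6
  P[0] = -5 + 0 = -5
  P[1] = 10 + -6 = 4
  P[2] = 17 + -6 = 11
  P[3] = 10 + -6 = 4
  P[4] = 20 + -6 = 14
  P[5] = 32 + -6 = 26
  P[6] = 46 + -6 = 40
  P[7] = 55 + -6 = 49
  P[8] = 48 + -6 = 42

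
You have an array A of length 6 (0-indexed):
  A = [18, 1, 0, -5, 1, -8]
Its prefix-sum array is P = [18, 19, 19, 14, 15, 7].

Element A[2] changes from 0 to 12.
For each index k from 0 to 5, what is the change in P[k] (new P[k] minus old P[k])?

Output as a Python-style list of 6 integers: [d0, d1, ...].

Answer: [0, 0, 12, 12, 12, 12]

Derivation:
Element change: A[2] 0 -> 12, delta = 12
For k < 2: P[k] unchanged, delta_P[k] = 0
For k >= 2: P[k] shifts by exactly 12
Delta array: [0, 0, 12, 12, 12, 12]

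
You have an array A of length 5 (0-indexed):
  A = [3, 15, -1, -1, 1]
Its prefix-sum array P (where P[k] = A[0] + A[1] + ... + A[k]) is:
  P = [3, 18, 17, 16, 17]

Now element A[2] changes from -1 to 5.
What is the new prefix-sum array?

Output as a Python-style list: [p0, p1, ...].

Answer: [3, 18, 23, 22, 23]

Derivation:
Change: A[2] -1 -> 5, delta = 6
P[k] for k < 2: unchanged (A[2] not included)
P[k] for k >= 2: shift by delta = 6
  P[0] = 3 + 0 = 3
  P[1] = 18 + 0 = 18
  P[2] = 17 + 6 = 23
  P[3] = 16 + 6 = 22
  P[4] = 17 + 6 = 23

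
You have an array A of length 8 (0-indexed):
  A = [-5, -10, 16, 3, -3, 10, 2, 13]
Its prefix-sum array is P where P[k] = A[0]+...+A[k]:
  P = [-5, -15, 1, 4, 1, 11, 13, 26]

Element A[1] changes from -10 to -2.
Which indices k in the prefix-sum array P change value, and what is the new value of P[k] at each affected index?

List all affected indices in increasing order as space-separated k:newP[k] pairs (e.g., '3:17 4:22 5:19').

P[k] = A[0] + ... + A[k]
P[k] includes A[1] iff k >= 1
Affected indices: 1, 2, ..., 7; delta = 8
  P[1]: -15 + 8 = -7
  P[2]: 1 + 8 = 9
  P[3]: 4 + 8 = 12
  P[4]: 1 + 8 = 9
  P[5]: 11 + 8 = 19
  P[6]: 13 + 8 = 21
  P[7]: 26 + 8 = 34

Answer: 1:-7 2:9 3:12 4:9 5:19 6:21 7:34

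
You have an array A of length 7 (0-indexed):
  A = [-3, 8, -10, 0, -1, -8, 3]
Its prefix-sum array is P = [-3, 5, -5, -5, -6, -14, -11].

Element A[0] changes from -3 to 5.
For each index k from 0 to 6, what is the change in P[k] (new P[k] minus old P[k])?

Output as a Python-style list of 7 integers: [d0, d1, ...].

Answer: [8, 8, 8, 8, 8, 8, 8]

Derivation:
Element change: A[0] -3 -> 5, delta = 8
For k < 0: P[k] unchanged, delta_P[k] = 0
For k >= 0: P[k] shifts by exactly 8
Delta array: [8, 8, 8, 8, 8, 8, 8]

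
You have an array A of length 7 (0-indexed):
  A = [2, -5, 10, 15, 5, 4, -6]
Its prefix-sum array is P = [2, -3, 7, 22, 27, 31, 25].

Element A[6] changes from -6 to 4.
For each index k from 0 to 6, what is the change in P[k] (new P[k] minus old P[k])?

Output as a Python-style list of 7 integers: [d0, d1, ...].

Element change: A[6] -6 -> 4, delta = 10
For k < 6: P[k] unchanged, delta_P[k] = 0
For k >= 6: P[k] shifts by exactly 10
Delta array: [0, 0, 0, 0, 0, 0, 10]

Answer: [0, 0, 0, 0, 0, 0, 10]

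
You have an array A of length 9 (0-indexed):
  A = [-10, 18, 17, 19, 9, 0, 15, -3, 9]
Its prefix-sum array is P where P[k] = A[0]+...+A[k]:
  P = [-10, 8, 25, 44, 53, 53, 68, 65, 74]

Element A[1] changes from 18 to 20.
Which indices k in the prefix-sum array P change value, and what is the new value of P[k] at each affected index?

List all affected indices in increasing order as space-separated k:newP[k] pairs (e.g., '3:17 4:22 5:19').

Answer: 1:10 2:27 3:46 4:55 5:55 6:70 7:67 8:76

Derivation:
P[k] = A[0] + ... + A[k]
P[k] includes A[1] iff k >= 1
Affected indices: 1, 2, ..., 8; delta = 2
  P[1]: 8 + 2 = 10
  P[2]: 25 + 2 = 27
  P[3]: 44 + 2 = 46
  P[4]: 53 + 2 = 55
  P[5]: 53 + 2 = 55
  P[6]: 68 + 2 = 70
  P[7]: 65 + 2 = 67
  P[8]: 74 + 2 = 76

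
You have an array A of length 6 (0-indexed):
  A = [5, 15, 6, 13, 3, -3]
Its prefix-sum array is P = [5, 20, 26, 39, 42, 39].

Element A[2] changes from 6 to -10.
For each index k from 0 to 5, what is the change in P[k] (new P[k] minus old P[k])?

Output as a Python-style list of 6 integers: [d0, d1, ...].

Answer: [0, 0, -16, -16, -16, -16]

Derivation:
Element change: A[2] 6 -> -10, delta = -16
For k < 2: P[k] unchanged, delta_P[k] = 0
For k >= 2: P[k] shifts by exactly -16
Delta array: [0, 0, -16, -16, -16, -16]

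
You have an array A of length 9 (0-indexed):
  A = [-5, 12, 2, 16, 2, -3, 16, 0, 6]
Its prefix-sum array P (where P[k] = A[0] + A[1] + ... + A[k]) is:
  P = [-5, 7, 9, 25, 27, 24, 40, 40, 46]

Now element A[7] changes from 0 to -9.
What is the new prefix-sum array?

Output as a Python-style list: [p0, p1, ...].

Answer: [-5, 7, 9, 25, 27, 24, 40, 31, 37]

Derivation:
Change: A[7] 0 -> -9, delta = -9
P[k] for k < 7: unchanged (A[7] not included)
P[k] for k >= 7: shift by delta = -9
  P[0] = -5 + 0 = -5
  P[1] = 7 + 0 = 7
  P[2] = 9 + 0 = 9
  P[3] = 25 + 0 = 25
  P[4] = 27 + 0 = 27
  P[5] = 24 + 0 = 24
  P[6] = 40 + 0 = 40
  P[7] = 40 + -9 = 31
  P[8] = 46 + -9 = 37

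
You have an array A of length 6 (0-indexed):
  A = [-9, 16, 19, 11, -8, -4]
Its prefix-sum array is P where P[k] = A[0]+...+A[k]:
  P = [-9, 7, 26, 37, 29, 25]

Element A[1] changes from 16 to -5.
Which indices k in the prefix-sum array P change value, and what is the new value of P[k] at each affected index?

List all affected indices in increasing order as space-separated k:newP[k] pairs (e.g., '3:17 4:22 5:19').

P[k] = A[0] + ... + A[k]
P[k] includes A[1] iff k >= 1
Affected indices: 1, 2, ..., 5; delta = -21
  P[1]: 7 + -21 = -14
  P[2]: 26 + -21 = 5
  P[3]: 37 + -21 = 16
  P[4]: 29 + -21 = 8
  P[5]: 25 + -21 = 4

Answer: 1:-14 2:5 3:16 4:8 5:4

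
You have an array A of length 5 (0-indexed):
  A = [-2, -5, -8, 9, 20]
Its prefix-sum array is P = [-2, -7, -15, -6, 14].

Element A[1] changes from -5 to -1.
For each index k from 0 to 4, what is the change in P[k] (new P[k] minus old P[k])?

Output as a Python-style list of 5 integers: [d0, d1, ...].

Element change: A[1] -5 -> -1, delta = 4
For k < 1: P[k] unchanged, delta_P[k] = 0
For k >= 1: P[k] shifts by exactly 4
Delta array: [0, 4, 4, 4, 4]

Answer: [0, 4, 4, 4, 4]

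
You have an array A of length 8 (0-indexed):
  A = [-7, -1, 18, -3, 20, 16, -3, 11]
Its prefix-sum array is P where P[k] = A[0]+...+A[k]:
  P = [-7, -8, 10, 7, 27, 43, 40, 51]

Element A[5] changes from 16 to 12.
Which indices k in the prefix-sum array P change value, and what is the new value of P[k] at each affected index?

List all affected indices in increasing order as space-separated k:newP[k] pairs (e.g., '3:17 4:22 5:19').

P[k] = A[0] + ... + A[k]
P[k] includes A[5] iff k >= 5
Affected indices: 5, 6, ..., 7; delta = -4
  P[5]: 43 + -4 = 39
  P[6]: 40 + -4 = 36
  P[7]: 51 + -4 = 47

Answer: 5:39 6:36 7:47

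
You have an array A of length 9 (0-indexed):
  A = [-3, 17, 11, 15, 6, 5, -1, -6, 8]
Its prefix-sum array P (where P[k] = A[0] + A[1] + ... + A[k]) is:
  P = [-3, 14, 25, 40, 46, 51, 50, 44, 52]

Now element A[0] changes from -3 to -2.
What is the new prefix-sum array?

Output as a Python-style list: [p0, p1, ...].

Change: A[0] -3 -> -2, delta = 1
P[k] for k < 0: unchanged (A[0] not included)
P[k] for k >= 0: shift by delta = 1
  P[0] = -3 + 1 = -2
  P[1] = 14 + 1 = 15
  P[2] = 25 + 1 = 26
  P[3] = 40 + 1 = 41
  P[4] = 46 + 1 = 47
  P[5] = 51 + 1 = 52
  P[6] = 50 + 1 = 51
  P[7] = 44 + 1 = 45
  P[8] = 52 + 1 = 53

Answer: [-2, 15, 26, 41, 47, 52, 51, 45, 53]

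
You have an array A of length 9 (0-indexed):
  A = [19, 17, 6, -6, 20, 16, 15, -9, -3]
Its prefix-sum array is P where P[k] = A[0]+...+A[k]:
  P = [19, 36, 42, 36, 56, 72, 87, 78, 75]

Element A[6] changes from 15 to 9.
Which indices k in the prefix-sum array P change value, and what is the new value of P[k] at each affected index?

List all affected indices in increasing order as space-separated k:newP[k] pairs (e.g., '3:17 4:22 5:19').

Answer: 6:81 7:72 8:69

Derivation:
P[k] = A[0] + ... + A[k]
P[k] includes A[6] iff k >= 6
Affected indices: 6, 7, ..., 8; delta = -6
  P[6]: 87 + -6 = 81
  P[7]: 78 + -6 = 72
  P[8]: 75 + -6 = 69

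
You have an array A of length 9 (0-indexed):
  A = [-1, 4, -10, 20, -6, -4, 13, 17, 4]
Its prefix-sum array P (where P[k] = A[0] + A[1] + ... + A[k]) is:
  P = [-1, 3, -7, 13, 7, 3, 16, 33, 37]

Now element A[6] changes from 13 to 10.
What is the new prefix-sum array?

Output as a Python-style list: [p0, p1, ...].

Change: A[6] 13 -> 10, delta = -3
P[k] for k < 6: unchanged (A[6] not included)
P[k] for k >= 6: shift by delta = -3
  P[0] = -1 + 0 = -1
  P[1] = 3 + 0 = 3
  P[2] = -7 + 0 = -7
  P[3] = 13 + 0 = 13
  P[4] = 7 + 0 = 7
  P[5] = 3 + 0 = 3
  P[6] = 16 + -3 = 13
  P[7] = 33 + -3 = 30
  P[8] = 37 + -3 = 34

Answer: [-1, 3, -7, 13, 7, 3, 13, 30, 34]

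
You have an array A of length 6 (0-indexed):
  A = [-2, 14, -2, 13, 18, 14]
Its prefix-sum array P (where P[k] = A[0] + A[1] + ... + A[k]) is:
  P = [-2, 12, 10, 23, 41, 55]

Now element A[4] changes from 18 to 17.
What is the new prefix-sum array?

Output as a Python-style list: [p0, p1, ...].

Answer: [-2, 12, 10, 23, 40, 54]

Derivation:
Change: A[4] 18 -> 17, delta = -1
P[k] for k < 4: unchanged (A[4] not included)
P[k] for k >= 4: shift by delta = -1
  P[0] = -2 + 0 = -2
  P[1] = 12 + 0 = 12
  P[2] = 10 + 0 = 10
  P[3] = 23 + 0 = 23
  P[4] = 41 + -1 = 40
  P[5] = 55 + -1 = 54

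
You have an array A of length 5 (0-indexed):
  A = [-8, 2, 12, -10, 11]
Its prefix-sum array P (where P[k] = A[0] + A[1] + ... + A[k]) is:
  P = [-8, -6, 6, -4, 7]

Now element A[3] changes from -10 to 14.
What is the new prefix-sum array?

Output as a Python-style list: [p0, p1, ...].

Answer: [-8, -6, 6, 20, 31]

Derivation:
Change: A[3] -10 -> 14, delta = 24
P[k] for k < 3: unchanged (A[3] not included)
P[k] for k >= 3: shift by delta = 24
  P[0] = -8 + 0 = -8
  P[1] = -6 + 0 = -6
  P[2] = 6 + 0 = 6
  P[3] = -4 + 24 = 20
  P[4] = 7 + 24 = 31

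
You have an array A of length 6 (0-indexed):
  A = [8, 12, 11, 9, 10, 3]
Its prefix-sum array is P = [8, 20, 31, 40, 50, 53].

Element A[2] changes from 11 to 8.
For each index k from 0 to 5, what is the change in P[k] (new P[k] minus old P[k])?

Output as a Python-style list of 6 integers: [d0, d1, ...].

Element change: A[2] 11 -> 8, delta = -3
For k < 2: P[k] unchanged, delta_P[k] = 0
For k >= 2: P[k] shifts by exactly -3
Delta array: [0, 0, -3, -3, -3, -3]

Answer: [0, 0, -3, -3, -3, -3]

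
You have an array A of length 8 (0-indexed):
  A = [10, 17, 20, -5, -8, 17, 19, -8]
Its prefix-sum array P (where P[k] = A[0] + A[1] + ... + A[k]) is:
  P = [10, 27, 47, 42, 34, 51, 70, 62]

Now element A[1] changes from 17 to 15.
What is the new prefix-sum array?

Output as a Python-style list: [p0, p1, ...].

Answer: [10, 25, 45, 40, 32, 49, 68, 60]

Derivation:
Change: A[1] 17 -> 15, delta = -2
P[k] for k < 1: unchanged (A[1] not included)
P[k] for k >= 1: shift by delta = -2
  P[0] = 10 + 0 = 10
  P[1] = 27 + -2 = 25
  P[2] = 47 + -2 = 45
  P[3] = 42 + -2 = 40
  P[4] = 34 + -2 = 32
  P[5] = 51 + -2 = 49
  P[6] = 70 + -2 = 68
  P[7] = 62 + -2 = 60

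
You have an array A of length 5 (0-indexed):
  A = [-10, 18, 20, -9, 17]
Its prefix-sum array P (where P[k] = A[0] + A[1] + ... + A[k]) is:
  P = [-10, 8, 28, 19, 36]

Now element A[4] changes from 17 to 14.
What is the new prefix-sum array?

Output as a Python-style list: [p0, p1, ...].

Answer: [-10, 8, 28, 19, 33]

Derivation:
Change: A[4] 17 -> 14, delta = -3
P[k] for k < 4: unchanged (A[4] not included)
P[k] for k >= 4: shift by delta = -3
  P[0] = -10 + 0 = -10
  P[1] = 8 + 0 = 8
  P[2] = 28 + 0 = 28
  P[3] = 19 + 0 = 19
  P[4] = 36 + -3 = 33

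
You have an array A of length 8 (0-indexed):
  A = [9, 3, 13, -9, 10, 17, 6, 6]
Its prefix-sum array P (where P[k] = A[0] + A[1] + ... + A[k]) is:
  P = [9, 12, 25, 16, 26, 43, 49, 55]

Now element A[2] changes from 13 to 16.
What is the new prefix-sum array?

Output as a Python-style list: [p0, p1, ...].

Change: A[2] 13 -> 16, delta = 3
P[k] for k < 2: unchanged (A[2] not included)
P[k] for k >= 2: shift by delta = 3
  P[0] = 9 + 0 = 9
  P[1] = 12 + 0 = 12
  P[2] = 25 + 3 = 28
  P[3] = 16 + 3 = 19
  P[4] = 26 + 3 = 29
  P[5] = 43 + 3 = 46
  P[6] = 49 + 3 = 52
  P[7] = 55 + 3 = 58

Answer: [9, 12, 28, 19, 29, 46, 52, 58]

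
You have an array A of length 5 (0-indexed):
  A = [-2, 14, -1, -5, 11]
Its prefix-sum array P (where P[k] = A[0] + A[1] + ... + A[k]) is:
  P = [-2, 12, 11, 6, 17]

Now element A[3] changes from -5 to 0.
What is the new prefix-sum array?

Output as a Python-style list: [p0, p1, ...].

Answer: [-2, 12, 11, 11, 22]

Derivation:
Change: A[3] -5 -> 0, delta = 5
P[k] for k < 3: unchanged (A[3] not included)
P[k] for k >= 3: shift by delta = 5
  P[0] = -2 + 0 = -2
  P[1] = 12 + 0 = 12
  P[2] = 11 + 0 = 11
  P[3] = 6 + 5 = 11
  P[4] = 17 + 5 = 22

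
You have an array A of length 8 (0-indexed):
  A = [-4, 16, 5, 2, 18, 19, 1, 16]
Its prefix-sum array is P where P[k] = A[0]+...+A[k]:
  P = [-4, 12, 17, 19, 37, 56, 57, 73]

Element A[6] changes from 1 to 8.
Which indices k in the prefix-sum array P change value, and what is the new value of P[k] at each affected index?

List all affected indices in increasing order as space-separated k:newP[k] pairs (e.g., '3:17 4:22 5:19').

P[k] = A[0] + ... + A[k]
P[k] includes A[6] iff k >= 6
Affected indices: 6, 7, ..., 7; delta = 7
  P[6]: 57 + 7 = 64
  P[7]: 73 + 7 = 80

Answer: 6:64 7:80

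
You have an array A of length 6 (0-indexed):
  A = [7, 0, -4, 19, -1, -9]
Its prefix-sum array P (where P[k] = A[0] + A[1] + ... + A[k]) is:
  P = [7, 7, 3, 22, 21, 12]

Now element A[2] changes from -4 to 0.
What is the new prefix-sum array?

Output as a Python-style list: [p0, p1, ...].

Answer: [7, 7, 7, 26, 25, 16]

Derivation:
Change: A[2] -4 -> 0, delta = 4
P[k] for k < 2: unchanged (A[2] not included)
P[k] for k >= 2: shift by delta = 4
  P[0] = 7 + 0 = 7
  P[1] = 7 + 0 = 7
  P[2] = 3 + 4 = 7
  P[3] = 22 + 4 = 26
  P[4] = 21 + 4 = 25
  P[5] = 12 + 4 = 16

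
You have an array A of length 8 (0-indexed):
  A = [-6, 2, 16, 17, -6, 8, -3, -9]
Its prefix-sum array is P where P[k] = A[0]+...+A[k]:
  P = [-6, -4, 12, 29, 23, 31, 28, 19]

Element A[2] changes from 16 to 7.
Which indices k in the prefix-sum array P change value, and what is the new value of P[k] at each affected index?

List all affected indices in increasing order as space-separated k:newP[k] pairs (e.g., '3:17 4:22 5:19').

Answer: 2:3 3:20 4:14 5:22 6:19 7:10

Derivation:
P[k] = A[0] + ... + A[k]
P[k] includes A[2] iff k >= 2
Affected indices: 2, 3, ..., 7; delta = -9
  P[2]: 12 + -9 = 3
  P[3]: 29 + -9 = 20
  P[4]: 23 + -9 = 14
  P[5]: 31 + -9 = 22
  P[6]: 28 + -9 = 19
  P[7]: 19 + -9 = 10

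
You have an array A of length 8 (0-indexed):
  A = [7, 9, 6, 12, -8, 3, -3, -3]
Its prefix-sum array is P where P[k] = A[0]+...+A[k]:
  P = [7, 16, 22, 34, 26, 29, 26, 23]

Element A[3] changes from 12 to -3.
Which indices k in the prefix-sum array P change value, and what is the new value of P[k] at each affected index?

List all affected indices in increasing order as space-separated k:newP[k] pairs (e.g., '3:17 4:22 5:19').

P[k] = A[0] + ... + A[k]
P[k] includes A[3] iff k >= 3
Affected indices: 3, 4, ..., 7; delta = -15
  P[3]: 34 + -15 = 19
  P[4]: 26 + -15 = 11
  P[5]: 29 + -15 = 14
  P[6]: 26 + -15 = 11
  P[7]: 23 + -15 = 8

Answer: 3:19 4:11 5:14 6:11 7:8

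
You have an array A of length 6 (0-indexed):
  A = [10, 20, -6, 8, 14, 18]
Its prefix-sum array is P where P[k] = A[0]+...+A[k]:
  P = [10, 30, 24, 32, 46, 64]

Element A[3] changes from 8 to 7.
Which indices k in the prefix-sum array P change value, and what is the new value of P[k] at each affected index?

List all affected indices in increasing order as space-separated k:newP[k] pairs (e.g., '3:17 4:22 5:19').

Answer: 3:31 4:45 5:63

Derivation:
P[k] = A[0] + ... + A[k]
P[k] includes A[3] iff k >= 3
Affected indices: 3, 4, ..., 5; delta = -1
  P[3]: 32 + -1 = 31
  P[4]: 46 + -1 = 45
  P[5]: 64 + -1 = 63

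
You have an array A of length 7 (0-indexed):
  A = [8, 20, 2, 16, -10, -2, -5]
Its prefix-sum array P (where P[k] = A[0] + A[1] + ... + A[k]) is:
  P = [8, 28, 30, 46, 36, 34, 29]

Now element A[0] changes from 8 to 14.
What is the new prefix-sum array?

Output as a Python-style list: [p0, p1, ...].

Change: A[0] 8 -> 14, delta = 6
P[k] for k < 0: unchanged (A[0] not included)
P[k] for k >= 0: shift by delta = 6
  P[0] = 8 + 6 = 14
  P[1] = 28 + 6 = 34
  P[2] = 30 + 6 = 36
  P[3] = 46 + 6 = 52
  P[4] = 36 + 6 = 42
  P[5] = 34 + 6 = 40
  P[6] = 29 + 6 = 35

Answer: [14, 34, 36, 52, 42, 40, 35]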